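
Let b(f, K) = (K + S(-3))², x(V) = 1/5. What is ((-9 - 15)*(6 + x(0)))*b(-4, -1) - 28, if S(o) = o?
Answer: -12044/5 ≈ -2408.8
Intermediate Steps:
x(V) = ⅕
b(f, K) = (-3 + K)² (b(f, K) = (K - 3)² = (-3 + K)²)
((-9 - 15)*(6 + x(0)))*b(-4, -1) - 28 = ((-9 - 15)*(6 + ⅕))*(-3 - 1)² - 28 = -24*31/5*(-4)² - 28 = -744/5*16 - 28 = -11904/5 - 28 = -12044/5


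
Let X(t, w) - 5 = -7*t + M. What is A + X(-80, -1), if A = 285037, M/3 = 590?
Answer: 287372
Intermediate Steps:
M = 1770 (M = 3*590 = 1770)
X(t, w) = 1775 - 7*t (X(t, w) = 5 + (-7*t + 1770) = 5 + (1770 - 7*t) = 1775 - 7*t)
A + X(-80, -1) = 285037 + (1775 - 7*(-80)) = 285037 + (1775 + 560) = 285037 + 2335 = 287372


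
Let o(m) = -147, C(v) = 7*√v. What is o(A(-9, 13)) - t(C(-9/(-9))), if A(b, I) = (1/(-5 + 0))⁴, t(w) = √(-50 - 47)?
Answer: -147 - I*√97 ≈ -147.0 - 9.8489*I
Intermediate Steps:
t(w) = I*√97 (t(w) = √(-97) = I*√97)
A(b, I) = 1/625 (A(b, I) = (1/(-5))⁴ = (-⅕)⁴ = 1/625)
o(A(-9, 13)) - t(C(-9/(-9))) = -147 - I*√97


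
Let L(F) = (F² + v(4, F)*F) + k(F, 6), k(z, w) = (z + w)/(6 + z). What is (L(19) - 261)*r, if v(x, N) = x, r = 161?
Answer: 28497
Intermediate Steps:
k(z, w) = (w + z)/(6 + z)
L(F) = 1 + F² + 4*F (L(F) = (F² + 4*F) + (6 + F)/(6 + F) = (F² + 4*F) + 1 = 1 + F² + 4*F)
(L(19) - 261)*r = ((1 + 19² + 4*19) - 261)*161 = ((1 + 361 + 76) - 261)*161 = (438 - 261)*161 = 177*161 = 28497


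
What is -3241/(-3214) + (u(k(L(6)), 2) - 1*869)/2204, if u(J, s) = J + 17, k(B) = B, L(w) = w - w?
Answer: 1101209/1770914 ≈ 0.62183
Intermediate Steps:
L(w) = 0
u(J, s) = 17 + J
-3241/(-3214) + (u(k(L(6)), 2) - 1*869)/2204 = -3241/(-3214) + ((17 + 0) - 1*869)/2204 = -3241*(-1/3214) + (17 - 869)*(1/2204) = 3241/3214 - 852*1/2204 = 3241/3214 - 213/551 = 1101209/1770914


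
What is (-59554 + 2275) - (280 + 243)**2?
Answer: -330808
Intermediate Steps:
(-59554 + 2275) - (280 + 243)**2 = -57279 - 1*523**2 = -57279 - 1*273529 = -57279 - 273529 = -330808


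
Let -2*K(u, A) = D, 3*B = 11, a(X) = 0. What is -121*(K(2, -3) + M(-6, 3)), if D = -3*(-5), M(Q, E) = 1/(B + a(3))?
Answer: 1749/2 ≈ 874.50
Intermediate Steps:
B = 11/3 (B = (⅓)*11 = 11/3 ≈ 3.6667)
M(Q, E) = 3/11 (M(Q, E) = 1/(11/3 + 0) = 1/(11/3) = 3/11)
D = 15
K(u, A) = -15/2 (K(u, A) = -½*15 = -15/2)
-121*(K(2, -3) + M(-6, 3)) = -121*(-15/2 + 3/11) = -121*(-159/22) = 1749/2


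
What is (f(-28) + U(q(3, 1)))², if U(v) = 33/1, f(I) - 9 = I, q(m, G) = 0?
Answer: 196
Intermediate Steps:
f(I) = 9 + I
U(v) = 33 (U(v) = 33*1 = 33)
(f(-28) + U(q(3, 1)))² = ((9 - 28) + 33)² = (-19 + 33)² = 14² = 196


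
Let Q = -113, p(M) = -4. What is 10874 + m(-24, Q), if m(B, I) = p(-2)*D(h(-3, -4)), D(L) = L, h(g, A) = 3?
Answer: 10862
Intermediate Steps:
m(B, I) = -12 (m(B, I) = -4*3 = -12)
10874 + m(-24, Q) = 10874 - 12 = 10862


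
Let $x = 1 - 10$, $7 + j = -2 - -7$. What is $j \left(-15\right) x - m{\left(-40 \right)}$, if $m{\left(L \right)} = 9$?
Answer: $-279$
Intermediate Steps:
$j = -2$ ($j = -7 - -5 = -7 + \left(-2 + 7\right) = -7 + 5 = -2$)
$x = -9$ ($x = 1 - 10 = -9$)
$j \left(-15\right) x - m{\left(-40 \right)} = \left(-2\right) \left(-15\right) \left(-9\right) - 9 = 30 \left(-9\right) - 9 = -270 - 9 = -279$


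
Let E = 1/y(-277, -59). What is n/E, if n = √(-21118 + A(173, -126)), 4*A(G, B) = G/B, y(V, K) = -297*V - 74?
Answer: 82195*I*√149011030/84 ≈ 1.1945e+7*I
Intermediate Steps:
y(V, K) = -74 - 297*V
A(G, B) = G/(4*B) (A(G, B) = (G/B)/4 = G/(4*B))
n = I*√149011030/84 (n = √(-21118 + (¼)*173/(-126)) = √(-21118 + (¼)*173*(-1/126)) = √(-21118 - 173/504) = √(-10643645/504) = I*√149011030/84 ≈ 145.32*I)
E = 1/82195 (E = 1/(-74 - 297*(-277)) = 1/(-74 + 82269) = 1/82195 ≈ 1.2166e-5)
n/E = (I*√149011030/84)/(1/82195) = (I*√149011030/84)*82195 = 82195*I*√149011030/84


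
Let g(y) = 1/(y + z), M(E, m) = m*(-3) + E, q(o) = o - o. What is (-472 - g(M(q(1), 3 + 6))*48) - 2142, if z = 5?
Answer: -28730/11 ≈ -2611.8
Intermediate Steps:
q(o) = 0
M(E, m) = E - 3*m (M(E, m) = -3*m + E = E - 3*m)
g(y) = 1/(5 + y) (g(y) = 1/(y + 5) = 1/(5 + y))
(-472 - g(M(q(1), 3 + 6))*48) - 2142 = (-472 - 48/(5 + (0 - 3*(3 + 6)))) - 2142 = (-472 - 48/(5 + (0 - 3*9))) - 2142 = (-472 - 48/(5 + (0 - 27))) - 2142 = (-472 - 48/(5 - 27)) - 2142 = (-472 - 48/(-22)) - 2142 = (-472 - (-1)*48/22) - 2142 = (-472 - 1*(-24/11)) - 2142 = (-472 + 24/11) - 2142 = -5168/11 - 2142 = -28730/11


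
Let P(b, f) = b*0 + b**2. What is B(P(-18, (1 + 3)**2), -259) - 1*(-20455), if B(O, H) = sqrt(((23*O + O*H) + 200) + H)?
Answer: 20455 + I*sqrt(76523) ≈ 20455.0 + 276.63*I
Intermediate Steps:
P(b, f) = b**2 (P(b, f) = 0 + b**2 = b**2)
B(O, H) = sqrt(200 + H + 23*O + H*O) (B(O, H) = sqrt(((23*O + H*O) + 200) + H) = sqrt((200 + 23*O + H*O) + H) = sqrt(200 + H + 23*O + H*O))
B(P(-18, (1 + 3)**2), -259) - 1*(-20455) = sqrt(200 - 259 + 23*(-18)**2 - 259*(-18)**2) - 1*(-20455) = sqrt(200 - 259 + 23*324 - 259*324) + 20455 = sqrt(200 - 259 + 7452 - 83916) + 20455 = sqrt(-76523) + 20455 = I*sqrt(76523) + 20455 = 20455 + I*sqrt(76523)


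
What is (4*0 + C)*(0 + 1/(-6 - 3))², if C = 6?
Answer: 2/27 ≈ 0.074074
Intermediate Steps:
(4*0 + C)*(0 + 1/(-6 - 3))² = (4*0 + 6)*(0 + 1/(-6 - 3))² = (0 + 6)*(0 + 1/(-9))² = 6*(0 - ⅑)² = 6*(-⅑)² = 6*(1/81) = 2/27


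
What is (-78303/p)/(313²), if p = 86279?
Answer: -78303/8452667351 ≈ -9.2637e-6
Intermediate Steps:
(-78303/p)/(313²) = (-78303/86279)/(313²) = -78303*1/86279/97969 = -78303/86279*1/97969 = -78303/8452667351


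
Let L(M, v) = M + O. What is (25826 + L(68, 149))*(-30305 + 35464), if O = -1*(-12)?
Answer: 133649054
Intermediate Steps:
O = 12
L(M, v) = 12 + M (L(M, v) = M + 12 = 12 + M)
(25826 + L(68, 149))*(-30305 + 35464) = (25826 + (12 + 68))*(-30305 + 35464) = (25826 + 80)*5159 = 25906*5159 = 133649054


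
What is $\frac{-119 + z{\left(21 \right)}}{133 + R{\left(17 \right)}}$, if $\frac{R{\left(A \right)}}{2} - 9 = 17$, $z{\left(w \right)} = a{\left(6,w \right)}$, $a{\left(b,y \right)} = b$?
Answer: $- \frac{113}{185} \approx -0.61081$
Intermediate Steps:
$z{\left(w \right)} = 6$
$R{\left(A \right)} = 52$ ($R{\left(A \right)} = 18 + 2 \cdot 17 = 18 + 34 = 52$)
$\frac{-119 + z{\left(21 \right)}}{133 + R{\left(17 \right)}} = \frac{-119 + 6}{133 + 52} = - \frac{113}{185}$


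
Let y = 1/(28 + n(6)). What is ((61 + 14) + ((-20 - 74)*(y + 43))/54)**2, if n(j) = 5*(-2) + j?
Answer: 2401/419904 ≈ 0.0057180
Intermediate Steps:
n(j) = -10 + j
y = 1/24 (y = 1/(28 + (-10 + 6)) = 1/(28 - 4) = 1/24 ≈ 0.041667)
((61 + 14) + ((-20 - 74)*(y + 43))/54)**2 = ((61 + 14) + ((-20 - 74)*(1/24 + 43))/54)**2 = (75 - 94*1033/24*(1/54))**2 = (75 - 48551/12*1/54)**2 = (75 - 48551/648)**2 = (49/648)**2 = 2401/419904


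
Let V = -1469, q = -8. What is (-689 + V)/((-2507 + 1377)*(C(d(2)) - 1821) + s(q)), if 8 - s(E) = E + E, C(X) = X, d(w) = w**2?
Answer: -1079/1026617 ≈ -0.0010510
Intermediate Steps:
s(E) = 8 - 2*E (s(E) = 8 - (E + E) = 8 - 2*E)
(-689 + V)/((-2507 + 1377)*(C(d(2)) - 1821) + s(q)) = (-689 - 1469)/((-2507 + 1377)*(2**2 - 1821) + (8 - 2*(-8))) = -2158/(-1130*(4 - 1821) + (8 + 16)) = -2158/(-1130*(-1817) + 24) = -2158/(2053210 + 24) = -2158/2053234 = -2158*1/2053234 = -1079/1026617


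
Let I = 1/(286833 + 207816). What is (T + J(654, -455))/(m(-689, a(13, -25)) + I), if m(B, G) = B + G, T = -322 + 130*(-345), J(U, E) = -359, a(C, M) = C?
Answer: 22521863619/334382723 ≈ 67.354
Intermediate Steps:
T = -45172 (T = -322 - 44850 = -45172)
I = 1/494649 ≈ 2.0216e-6
(T + J(654, -455))/(m(-689, a(13, -25)) + I) = (-45172 - 359)/((-689 + 13) + 1/494649) = -45531/(-676 + 1/494649) = -45531/(-334382723/494649) = -45531*(-494649/334382723) = 22521863619/334382723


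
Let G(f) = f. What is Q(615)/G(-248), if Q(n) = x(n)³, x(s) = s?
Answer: -232608375/248 ≈ -9.3794e+5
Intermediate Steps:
Q(n) = n³
Q(615)/G(-248) = 615³/(-248) = 232608375*(-1/248) = -232608375/248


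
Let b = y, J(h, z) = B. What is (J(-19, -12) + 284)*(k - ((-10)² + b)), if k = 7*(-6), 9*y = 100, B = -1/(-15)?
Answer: -5871658/135 ≈ -43494.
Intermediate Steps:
B = 1/15 (B = -1*(-1/15) = 1/15 ≈ 0.066667)
J(h, z) = 1/15
y = 100/9 (y = (⅑)*100 = 100/9 ≈ 11.111)
b = 100/9 ≈ 11.111
k = -42
(J(-19, -12) + 284)*(k - ((-10)² + b)) = (1/15 + 284)*(-42 - ((-10)² + 100/9)) = 4261*(-42 - (100 + 100/9))/15 = 4261*(-42 - 1*1000/9)/15 = 4261*(-42 - 1000/9)/15 = (4261/15)*(-1378/9) = -5871658/135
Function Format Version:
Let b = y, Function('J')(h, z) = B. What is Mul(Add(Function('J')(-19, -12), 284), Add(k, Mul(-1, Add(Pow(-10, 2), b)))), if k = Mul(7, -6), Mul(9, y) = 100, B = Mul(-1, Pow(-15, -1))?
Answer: Rational(-5871658, 135) ≈ -43494.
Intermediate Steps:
B = Rational(1, 15) (B = Mul(-1, Rational(-1, 15)) = Rational(1, 15) ≈ 0.066667)
Function('J')(h, z) = Rational(1, 15)
y = Rational(100, 9) (y = Mul(Rational(1, 9), 100) = Rational(100, 9) ≈ 11.111)
b = Rational(100, 9) ≈ 11.111
k = -42
Mul(Add(Function('J')(-19, -12), 284), Add(k, Mul(-1, Add(Pow(-10, 2), b)))) = Mul(Add(Rational(1, 15), 284), Add(-42, Mul(-1, Add(Pow(-10, 2), Rational(100, 9))))) = Mul(Rational(4261, 15), Add(-42, Mul(-1, Add(100, Rational(100, 9))))) = Mul(Rational(4261, 15), Add(-42, Mul(-1, Rational(1000, 9)))) = Mul(Rational(4261, 15), Add(-42, Rational(-1000, 9))) = Mul(Rational(4261, 15), Rational(-1378, 9)) = Rational(-5871658, 135)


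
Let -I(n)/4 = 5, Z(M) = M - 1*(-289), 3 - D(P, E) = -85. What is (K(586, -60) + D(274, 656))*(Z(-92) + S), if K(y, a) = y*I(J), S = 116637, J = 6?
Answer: -1359013088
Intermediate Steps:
D(P, E) = 88 (D(P, E) = 3 - 1*(-85) = 3 + 85 = 88)
Z(M) = 289 + M (Z(M) = M + 289 = 289 + M)
I(n) = -20 (I(n) = -4*5 = -20)
K(y, a) = -20*y (K(y, a) = y*(-20) = -20*y)
(K(586, -60) + D(274, 656))*(Z(-92) + S) = (-20*586 + 88)*((289 - 92) + 116637) = (-11720 + 88)*(197 + 116637) = -11632*116834 = -1359013088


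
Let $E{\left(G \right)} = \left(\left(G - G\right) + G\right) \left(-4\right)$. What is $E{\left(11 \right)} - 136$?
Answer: $-180$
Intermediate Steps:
$E{\left(G \right)} = - 4 G$ ($E{\left(G \right)} = \left(0 + G\right) \left(-4\right) = G \left(-4\right) = - 4 G$)
$E{\left(11 \right)} - 136 = \left(-4\right) 11 - 136 = -44 - 136 = -180$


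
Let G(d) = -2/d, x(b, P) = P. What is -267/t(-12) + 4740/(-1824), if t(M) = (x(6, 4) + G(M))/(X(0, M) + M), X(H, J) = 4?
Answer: 1938157/3800 ≈ 510.04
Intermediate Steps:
t(M) = (4 - 2/M)/(4 + M)
-267/t(-12) + 4740/(-1824) = -267*(-6*(4 - 12)/(-1 + 2*(-12))) + 4740/(-1824) = -267*48/(-1 - 24) + 4740*(-1/1824) = -267/(2*(-1/12)*(-⅛)*(-25)) - 395/152 = -267/(-25/48) - 395/152 = -267*(-48/25) - 395/152 = 12816/25 - 395/152 = 1938157/3800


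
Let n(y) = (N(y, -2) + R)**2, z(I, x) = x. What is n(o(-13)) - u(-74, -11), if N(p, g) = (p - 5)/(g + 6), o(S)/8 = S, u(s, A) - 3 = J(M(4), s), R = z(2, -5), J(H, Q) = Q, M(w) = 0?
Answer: 17777/16 ≈ 1111.1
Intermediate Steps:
R = -5
u(s, A) = 3 + s
o(S) = 8*S
N(p, g) = (-5 + p)/(6 + g)
n(y) = (-25/4 + y/4)**2 (n(y) = ((-5 + y)/(6 - 2) - 5)**2 = ((-5 + y)/4 - 5)**2 = ((-5/4 + y/4) - 5)**2 = (-25/4 + y/4)**2)
n(o(-13)) - u(-74, -11) = (-25 + 8*(-13))**2/16 - (3 - 74) = (-25 - 104)**2/16 - 1*(-71) = (1/16)*(-129)**2 + 71 = (1/16)*16641 + 71 = 16641/16 + 71 = 17777/16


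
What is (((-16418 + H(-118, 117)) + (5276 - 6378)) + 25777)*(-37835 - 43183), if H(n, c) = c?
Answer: -678444732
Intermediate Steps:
(((-16418 + H(-118, 117)) + (5276 - 6378)) + 25777)*(-37835 - 43183) = (((-16418 + 117) + (5276 - 6378)) + 25777)*(-37835 - 43183) = ((-16301 - 1102) + 25777)*(-81018) = (-17403 + 25777)*(-81018) = 8374*(-81018) = -678444732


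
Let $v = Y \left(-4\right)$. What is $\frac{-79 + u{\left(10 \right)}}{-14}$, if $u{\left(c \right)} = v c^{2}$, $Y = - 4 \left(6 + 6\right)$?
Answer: $- \frac{19121}{14} \approx -1365.8$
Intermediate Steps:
$Y = -48$ ($Y = \left(-4\right) 12 = -48$)
$v = 192$ ($v = \left(-48\right) \left(-4\right) = 192$)
$u{\left(c \right)} = 192 c^{2}$
$\frac{-79 + u{\left(10 \right)}}{-14} = \frac{-79 + 192 \cdot 10^{2}}{-14} = - \frac{-79 + 192 \cdot 100}{14} = - \frac{-79 + 19200}{14} = \left(- \frac{1}{14}\right) 19121 = - \frac{19121}{14}$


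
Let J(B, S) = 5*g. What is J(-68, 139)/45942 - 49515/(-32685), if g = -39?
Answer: 3877683/2566862 ≈ 1.5107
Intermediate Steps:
J(B, S) = -195 (J(B, S) = 5*(-39) = -195)
J(-68, 139)/45942 - 49515/(-32685) = -195/45942 - 49515/(-32685) = -195*1/45942 - 49515*(-1/32685) = -5/1178 + 3301/2179 = 3877683/2566862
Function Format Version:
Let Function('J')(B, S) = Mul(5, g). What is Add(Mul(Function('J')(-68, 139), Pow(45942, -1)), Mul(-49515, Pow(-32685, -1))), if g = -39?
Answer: Rational(3877683, 2566862) ≈ 1.5107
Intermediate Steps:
Function('J')(B, S) = -195 (Function('J')(B, S) = Mul(5, -39) = -195)
Add(Mul(Function('J')(-68, 139), Pow(45942, -1)), Mul(-49515, Pow(-32685, -1))) = Add(Mul(-195, Pow(45942, -1)), Mul(-49515, Pow(-32685, -1))) = Add(Mul(-195, Rational(1, 45942)), Mul(-49515, Rational(-1, 32685))) = Add(Rational(-5, 1178), Rational(3301, 2179)) = Rational(3877683, 2566862)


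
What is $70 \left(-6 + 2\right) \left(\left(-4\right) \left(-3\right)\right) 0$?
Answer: $0$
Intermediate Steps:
$70 \left(-6 + 2\right) \left(\left(-4\right) \left(-3\right)\right) 0 = 70 \left(\left(-4\right) 12\right) 0 = 70 \left(-48\right) 0 = \left(-3360\right) 0 = 0$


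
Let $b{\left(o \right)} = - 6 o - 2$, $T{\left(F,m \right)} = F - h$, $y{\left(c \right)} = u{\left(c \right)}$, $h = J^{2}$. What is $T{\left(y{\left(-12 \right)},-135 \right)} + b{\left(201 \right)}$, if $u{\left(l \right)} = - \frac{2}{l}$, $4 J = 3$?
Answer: $- \frac{58003}{48} \approx -1208.4$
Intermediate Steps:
$J = \frac{3}{4}$ ($J = \frac{1}{4} \cdot 3 = \frac{3}{4} \approx 0.75$)
$h = \frac{9}{16}$ ($h = \left(\frac{3}{4}\right)^{2} = \frac{9}{16} \approx 0.5625$)
$y{\left(c \right)} = - \frac{2}{c}$
$T{\left(F,m \right)} = - \frac{9}{16} + F$ ($T{\left(F,m \right)} = F - \frac{9}{16} = - \frac{9}{16} + F$)
$b{\left(o \right)} = -2 - 6 o$
$T{\left(y{\left(-12 \right)},-135 \right)} + b{\left(201 \right)} = \left(- \frac{9}{16} - \frac{2}{-12}\right) - 1208 = \left(- \frac{9}{16} - - \frac{1}{6}\right) - 1208 = \left(- \frac{9}{16} + \frac{1}{6}\right) - 1208 = - \frac{19}{48} - 1208 = - \frac{58003}{48}$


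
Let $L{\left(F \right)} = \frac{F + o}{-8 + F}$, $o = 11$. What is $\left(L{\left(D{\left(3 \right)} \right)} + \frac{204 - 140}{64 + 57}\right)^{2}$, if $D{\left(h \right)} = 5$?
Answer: $\frac{3041536}{131769} \approx 23.082$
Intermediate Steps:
$L{\left(F \right)} = \frac{11 + F}{-8 + F}$ ($L{\left(F \right)} = \frac{F + 11}{-8 + F} = \frac{11 + F}{-8 + F}$)
$\left(L{\left(D{\left(3 \right)} \right)} + \frac{204 - 140}{64 + 57}\right)^{2} = \left(\frac{11 + 5}{-8 + 5} + \frac{204 - 140}{64 + 57}\right)^{2} = \left(\frac{1}{-3} \cdot 16 + \frac{64}{121}\right)^{2} = \left(\left(- \frac{1}{3}\right) 16 + 64 \cdot \frac{1}{121}\right)^{2} = \left(- \frac{16}{3} + \frac{64}{121}\right)^{2} = \left(- \frac{1744}{363}\right)^{2} = \frac{3041536}{131769}$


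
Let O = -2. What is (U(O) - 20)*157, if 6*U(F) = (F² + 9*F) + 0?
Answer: -10519/3 ≈ -3506.3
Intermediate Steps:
U(F) = F²/6 + 3*F/2 (U(F) = ((F² + 9*F) + 0)/6 = (F² + 9*F)/6 = F²/6 + 3*F/2)
(U(O) - 20)*157 = ((⅙)*(-2)*(9 - 2) - 20)*157 = ((⅙)*(-2)*7 - 20)*157 = (-7/3 - 20)*157 = -67/3*157 = -10519/3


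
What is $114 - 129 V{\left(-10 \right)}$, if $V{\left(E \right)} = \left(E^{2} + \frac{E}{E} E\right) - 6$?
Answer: $-10722$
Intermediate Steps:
$V{\left(E \right)} = -6 + E + E^{2}$ ($V{\left(E \right)} = \left(E^{2} + 1 E\right) - 6 = \left(E^{2} + E\right) - 6 = \left(E + E^{2}\right) - 6 = -6 + E + E^{2}$)
$114 - 129 V{\left(-10 \right)} = 114 - 129 \left(-6 - 10 + \left(-10\right)^{2}\right) = 114 - 129 \left(-6 - 10 + 100\right) = 114 - 10836 = -10722$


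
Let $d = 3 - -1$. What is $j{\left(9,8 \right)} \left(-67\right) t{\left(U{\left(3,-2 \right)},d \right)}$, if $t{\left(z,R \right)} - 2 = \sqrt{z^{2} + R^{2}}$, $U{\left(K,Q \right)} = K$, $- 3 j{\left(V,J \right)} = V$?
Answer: $1407$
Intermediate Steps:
$j{\left(V,J \right)} = - \frac{V}{3}$
$d = 4$ ($d = 3 + 1 = 4$)
$t{\left(z,R \right)} = 2 + \sqrt{R^{2} + z^{2}}$ ($t{\left(z,R \right)} = 2 + \sqrt{z^{2} + R^{2}} = 2 + \sqrt{R^{2} + z^{2}}$)
$j{\left(9,8 \right)} \left(-67\right) t{\left(U{\left(3,-2 \right)},d \right)} = \left(- \frac{1}{3}\right) 9 \left(-67\right) \left(2 + \sqrt{4^{2} + 3^{2}}\right) = \left(-3\right) \left(-67\right) \left(2 + \sqrt{16 + 9}\right) = 201 \left(2 + \sqrt{25}\right) = 201 \left(2 + 5\right) = 201 \cdot 7 = 1407$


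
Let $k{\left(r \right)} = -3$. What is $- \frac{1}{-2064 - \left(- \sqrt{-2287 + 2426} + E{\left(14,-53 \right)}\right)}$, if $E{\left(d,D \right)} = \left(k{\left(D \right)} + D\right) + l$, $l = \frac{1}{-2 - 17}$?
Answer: $\frac{724869}{1455448622} + \frac{361 \sqrt{139}}{1455448622} \approx 0.00050096$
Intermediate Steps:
$l = - \frac{1}{19}$ ($l = \frac{1}{-19} = - \frac{1}{19} \approx -0.052632$)
$E{\left(d,D \right)} = - \frac{58}{19} + D$ ($E{\left(d,D \right)} = \left(-3 + D\right) - \frac{1}{19} = - \frac{58}{19} + D$)
$- \frac{1}{-2064 - \left(- \sqrt{-2287 + 2426} + E{\left(14,-53 \right)}\right)} = - \frac{1}{-2064 + \left(\sqrt{-2287 + 2426} - \left(- \frac{58}{19} - 53\right)\right)} = - \frac{1}{-2064 + \left(\sqrt{139} - - \frac{1065}{19}\right)} = - \frac{1}{-2064 + \left(\sqrt{139} + \frac{1065}{19}\right)} = - \frac{1}{-2064 + \left(\frac{1065}{19} + \sqrt{139}\right)} = - \frac{1}{- \frac{38151}{19} + \sqrt{139}}$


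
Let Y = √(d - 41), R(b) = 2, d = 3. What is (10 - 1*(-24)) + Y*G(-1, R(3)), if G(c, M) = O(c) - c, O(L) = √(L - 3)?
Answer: 34 + √38*(-2 + I) ≈ 21.671 + 6.1644*I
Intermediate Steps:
O(L) = √(-3 + L)
G(c, M) = √(-3 + c) - c
Y = I*√38 (Y = √(3 - 41) = √(-38) = I*√38 ≈ 6.1644*I)
(10 - 1*(-24)) + Y*G(-1, R(3)) = (10 - 1*(-24)) + (I*√38)*(√(-3 - 1) - 1*(-1)) = (10 + 24) + (I*√38)*(√(-4) + 1) = 34 + (I*√38)*(2*I + 1) = 34 + (I*√38)*(1 + 2*I) = 34 + I*√38*(1 + 2*I)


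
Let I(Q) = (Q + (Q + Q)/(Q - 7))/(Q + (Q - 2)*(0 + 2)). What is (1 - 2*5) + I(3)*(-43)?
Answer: -219/10 ≈ -21.900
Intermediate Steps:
I(Q) = (Q + 2*Q/(-7 + Q))/(-4 + 3*Q) (I(Q) = (Q + (2*Q)/(-7 + Q))/(Q + (-2 + Q)*2) = (Q + 2*Q/(-7 + Q))/(Q + (-4 + 2*Q)) = (Q + 2*Q/(-7 + Q))/(-4 + 3*Q))
(1 - 2*5) + I(3)*(-43) = (1 - 2*5) + (3*(-5 + 3)/(28 - 25*3 + 3*3²))*(-43) = (1 - 10) + (3*(-2)/(28 - 75 + 3*9))*(-43) = -9 + (3*(-2)/(28 - 75 + 27))*(-43) = -9 + (3*(-2)/(-20))*(-43) = -9 + (3*(-1/20)*(-2))*(-43) = -9 + (3/10)*(-43) = -9 - 129/10 = -219/10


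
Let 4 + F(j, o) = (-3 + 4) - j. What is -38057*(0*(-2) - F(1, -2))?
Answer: -152228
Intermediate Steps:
F(j, o) = -3 - j (F(j, o) = -4 + ((-3 + 4) - j) = -4 + (1 - j) = -3 - j)
-38057*(0*(-2) - F(1, -2)) = -38057*(0*(-2) - (-3 - 1*1)) = -38057*(0 - (-3 - 1)) = -38057*(0 - 1*(-4)) = -38057*(0 + 4) = -38057*4 = -152228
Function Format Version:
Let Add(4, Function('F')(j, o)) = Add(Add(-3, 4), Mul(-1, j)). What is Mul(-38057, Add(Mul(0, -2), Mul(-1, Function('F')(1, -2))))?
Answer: -152228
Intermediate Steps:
Function('F')(j, o) = Add(-3, Mul(-1, j)) (Function('F')(j, o) = Add(-4, Add(Add(-3, 4), Mul(-1, j))) = Add(-4, Add(1, Mul(-1, j))) = Add(-3, Mul(-1, j)))
Mul(-38057, Add(Mul(0, -2), Mul(-1, Function('F')(1, -2)))) = Mul(-38057, Add(Mul(0, -2), Mul(-1, Add(-3, Mul(-1, 1))))) = Mul(-38057, Add(0, Mul(-1, Add(-3, -1)))) = Mul(-38057, Add(0, Mul(-1, -4))) = Mul(-38057, Add(0, 4)) = Mul(-38057, 4) = -152228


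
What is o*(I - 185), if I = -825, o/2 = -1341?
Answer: 2708820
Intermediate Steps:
o = -2682 (o = 2*(-1341) = -2682)
o*(I - 185) = -2682*(-825 - 185) = -2682*(-1010) = 2708820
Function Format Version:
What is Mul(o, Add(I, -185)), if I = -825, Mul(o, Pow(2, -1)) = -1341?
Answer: 2708820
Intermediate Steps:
o = -2682 (o = Mul(2, -1341) = -2682)
Mul(o, Add(I, -185)) = Mul(-2682, Add(-825, -185)) = Mul(-2682, -1010) = 2708820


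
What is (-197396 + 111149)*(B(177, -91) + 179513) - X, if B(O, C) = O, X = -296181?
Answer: -15497427249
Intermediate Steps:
(-197396 + 111149)*(B(177, -91) + 179513) - X = (-197396 + 111149)*(177 + 179513) - 1*(-296181) = -86247*179690 + 296181 = -15497723430 + 296181 = -15497427249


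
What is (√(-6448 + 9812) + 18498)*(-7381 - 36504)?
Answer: -814330060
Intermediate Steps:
(√(-6448 + 9812) + 18498)*(-7381 - 36504) = (√3364 + 18498)*(-43885) = (58 + 18498)*(-43885) = 18556*(-43885) = -814330060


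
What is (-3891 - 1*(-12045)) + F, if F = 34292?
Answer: 42446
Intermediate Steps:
(-3891 - 1*(-12045)) + F = (-3891 - 1*(-12045)) + 34292 = (-3891 + 12045) + 34292 = 8154 + 34292 = 42446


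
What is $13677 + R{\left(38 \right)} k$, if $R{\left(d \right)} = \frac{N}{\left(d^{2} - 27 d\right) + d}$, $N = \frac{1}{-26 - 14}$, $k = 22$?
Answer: $\frac{124734229}{9120} \approx 13677.0$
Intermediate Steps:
$N = - \frac{1}{40}$ ($N = \frac{1}{-40} = - \frac{1}{40} \approx -0.025$)
$R{\left(d \right)} = - \frac{1}{40 \left(d^{2} - 26 d\right)}$ ($R{\left(d \right)} = - \frac{1}{40 \left(\left(d^{2} - 27 d\right) + d\right)} = - \frac{1}{40 \left(d^{2} - 26 d\right)}$)
$13677 + R{\left(38 \right)} k = 13677 + - \frac{1}{40 \cdot 38 \left(-26 + 38\right)} 22 = 13677 + \left(- \frac{1}{40}\right) \frac{1}{38} \cdot \frac{1}{12} \cdot 22 = 13677 - \frac{11}{9120} = \frac{124734229}{9120}$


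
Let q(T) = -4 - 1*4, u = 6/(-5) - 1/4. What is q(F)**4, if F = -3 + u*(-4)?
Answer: 4096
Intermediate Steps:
u = -29/20 (u = 6*(-1/5) - 1*1/4 = -6/5 - 1/4 = -29/20 ≈ -1.4500)
F = 14/5 (F = -3 - 29/20*(-4) = -3 + 29/5 = 14/5 ≈ 2.8000)
q(T) = -8 (q(T) = -4 - 4 = -8)
q(F)**4 = (-8)**4 = 4096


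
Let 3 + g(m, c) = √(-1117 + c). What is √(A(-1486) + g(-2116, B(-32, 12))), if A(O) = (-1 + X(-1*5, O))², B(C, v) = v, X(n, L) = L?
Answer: √(2211166 + I*√1105) ≈ 1487.0 + 0.01*I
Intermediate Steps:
A(O) = (-1 + O)²
g(m, c) = -3 + √(-1117 + c)
√(A(-1486) + g(-2116, B(-32, 12))) = √((-1 - 1486)² + (-3 + √(-1117 + 12))) = √((-1487)² + (-3 + √(-1105))) = √(2211169 + (-3 + I*√1105)) = √(2211166 + I*√1105)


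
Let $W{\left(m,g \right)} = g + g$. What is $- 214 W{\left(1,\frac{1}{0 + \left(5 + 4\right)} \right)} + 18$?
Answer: $- \frac{266}{9} \approx -29.556$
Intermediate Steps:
$W{\left(m,g \right)} = 2 g$
$- 214 W{\left(1,\frac{1}{0 + \left(5 + 4\right)} \right)} + 18 = - 214 \frac{2}{0 + \left(5 + 4\right)} + 18 = - 214 \frac{2}{0 + 9} + 18 = - 214 \cdot \frac{2}{9} + 18 = - 214 \cdot 2 \cdot \frac{1}{9} + 18 = \left(-214\right) \frac{2}{9} + 18 = - \frac{428}{9} + 18 = - \frac{266}{9}$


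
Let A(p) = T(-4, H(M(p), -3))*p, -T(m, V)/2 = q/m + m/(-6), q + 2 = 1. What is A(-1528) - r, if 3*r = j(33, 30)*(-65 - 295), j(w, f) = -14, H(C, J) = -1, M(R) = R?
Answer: 3364/3 ≈ 1121.3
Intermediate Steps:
q = -1 (q = -2 + 1 = -1)
T(m, V) = 2/m + m/3 (T(m, V) = -2*(-1/m + m/(-6)) = -2*(-1/m + m*(-1/6)) = -2*(-1/m - m/6) = 2/m + m/3)
r = 1680 (r = (-14*(-65 - 295))/3 = (-14*(-360))/3 = (1/3)*5040 = 1680)
A(p) = -11*p/6 (A(p) = (2/(-4) + (1/3)*(-4))*p = (2*(-1/4) - 4/3)*p = (-1/2 - 4/3)*p = -11*p/6)
A(-1528) - r = -11/6*(-1528) - 1*1680 = 8404/3 - 1680 = 3364/3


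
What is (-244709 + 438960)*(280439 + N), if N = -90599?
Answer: 36876609840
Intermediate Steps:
(-244709 + 438960)*(280439 + N) = (-244709 + 438960)*(280439 - 90599) = 194251*189840 = 36876609840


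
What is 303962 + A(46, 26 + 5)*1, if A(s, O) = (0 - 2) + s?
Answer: 304006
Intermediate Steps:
A(s, O) = -2 + s
303962 + A(46, 26 + 5)*1 = 303962 + (-2 + 46)*1 = 303962 + 44*1 = 303962 + 44 = 304006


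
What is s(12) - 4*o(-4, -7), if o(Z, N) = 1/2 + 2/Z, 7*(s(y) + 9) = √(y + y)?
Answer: -9 + 2*√6/7 ≈ -8.3001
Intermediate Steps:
s(y) = -9 + √2*√y/7 (s(y) = -9 + √(y + y)/7 = -9 + √(2*y)/7 = -9 + (√2*√y)/7 = -9 + √2*√y/7)
o(Z, N) = ½ + 2/Z (o(Z, N) = 1*(½) + 2/Z = ½ + 2/Z)
s(12) - 4*o(-4, -7) = (-9 + √2*√12/7) - 2*(4 - 4)/(-4) = (-9 + √2*(2*√3)/7) - 2*(-1)*0/4 = (-9 + 2*√6/7) - 4*0 = (-9 + 2*√6/7) + 0 = -9 + 2*√6/7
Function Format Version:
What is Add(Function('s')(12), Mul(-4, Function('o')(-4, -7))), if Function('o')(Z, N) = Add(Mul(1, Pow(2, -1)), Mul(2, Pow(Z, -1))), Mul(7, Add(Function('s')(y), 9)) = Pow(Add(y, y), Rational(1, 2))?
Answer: Add(-9, Mul(Rational(2, 7), Pow(6, Rational(1, 2)))) ≈ -8.3001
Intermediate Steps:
Function('s')(y) = Add(-9, Mul(Rational(1, 7), Pow(2, Rational(1, 2)), Pow(y, Rational(1, 2)))) (Function('s')(y) = Add(-9, Mul(Rational(1, 7), Pow(Add(y, y), Rational(1, 2)))) = Add(-9, Mul(Rational(1, 7), Pow(Mul(2, y), Rational(1, 2)))) = Add(-9, Mul(Rational(1, 7), Mul(Pow(2, Rational(1, 2)), Pow(y, Rational(1, 2))))) = Add(-9, Mul(Rational(1, 7), Pow(2, Rational(1, 2)), Pow(y, Rational(1, 2)))))
Function('o')(Z, N) = Add(Rational(1, 2), Mul(2, Pow(Z, -1))) (Function('o')(Z, N) = Add(Mul(1, Rational(1, 2)), Mul(2, Pow(Z, -1))) = Add(Rational(1, 2), Mul(2, Pow(Z, -1))))
Add(Function('s')(12), Mul(-4, Function('o')(-4, -7))) = Add(Add(-9, Mul(Rational(1, 7), Pow(2, Rational(1, 2)), Pow(12, Rational(1, 2)))), Mul(-4, Mul(Rational(1, 2), Pow(-4, -1), Add(4, -4)))) = Add(Add(-9, Mul(Rational(1, 7), Pow(2, Rational(1, 2)), Mul(2, Pow(3, Rational(1, 2))))), Mul(-4, Mul(Rational(1, 2), Rational(-1, 4), 0))) = Add(Add(-9, Mul(Rational(2, 7), Pow(6, Rational(1, 2)))), Mul(-4, 0)) = Add(Add(-9, Mul(Rational(2, 7), Pow(6, Rational(1, 2)))), 0) = Add(-9, Mul(Rational(2, 7), Pow(6, Rational(1, 2))))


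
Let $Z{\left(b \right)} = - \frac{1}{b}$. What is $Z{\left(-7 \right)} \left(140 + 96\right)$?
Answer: $\frac{236}{7} \approx 33.714$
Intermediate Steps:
$Z{\left(-7 \right)} \left(140 + 96\right) = - \frac{1}{-7} \left(140 + 96\right) = \left(-1\right) \left(- \frac{1}{7}\right) 236 = \frac{1}{7} \cdot 236 = \frac{236}{7}$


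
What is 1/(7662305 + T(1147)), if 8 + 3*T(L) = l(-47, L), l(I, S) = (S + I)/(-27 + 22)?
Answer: 1/7662229 ≈ 1.3051e-7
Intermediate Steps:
l(I, S) = -I/5 - S/5 (l(I, S) = (I + S)/(-5) = (I + S)*(-⅕) = -I/5 - S/5)
T(L) = 7/15 - L/15 (T(L) = -8/3 + (-⅕*(-47) - L/5)/3 = -8/3 + (47/5 - L/5)/3 = -8/3 + (47/15 - L/15) = 7/15 - L/15)
1/(7662305 + T(1147)) = 1/(7662305 + (7/15 - 1/15*1147)) = 1/(7662305 + (7/15 - 1147/15)) = 1/(7662305 - 76) = 1/7662229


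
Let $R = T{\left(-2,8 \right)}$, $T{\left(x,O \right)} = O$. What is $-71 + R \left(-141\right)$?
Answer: $-1199$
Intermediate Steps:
$R = 8$
$-71 + R \left(-141\right) = -71 + 8 \left(-141\right) = -71 - 1128 = -1199$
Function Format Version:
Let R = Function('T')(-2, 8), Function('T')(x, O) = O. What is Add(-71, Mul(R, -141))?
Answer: -1199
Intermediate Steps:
R = 8
Add(-71, Mul(R, -141)) = Add(-71, Mul(8, -141)) = Add(-71, -1128) = -1199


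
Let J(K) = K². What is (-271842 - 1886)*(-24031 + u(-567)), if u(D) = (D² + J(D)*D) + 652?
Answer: 49814705688384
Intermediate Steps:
u(D) = 652 + D² + D³ (u(D) = (D² + D²*D) + 652 = (D² + D³) + 652 = 652 + D² + D³)
(-271842 - 1886)*(-24031 + u(-567)) = (-271842 - 1886)*(-24031 + (652 + (-567)² + (-567)³)) = -273728*(-24031 + (652 + 321489 - 182284263)) = -273728*(-24031 - 181962122) = -273728*(-181986153) = 49814705688384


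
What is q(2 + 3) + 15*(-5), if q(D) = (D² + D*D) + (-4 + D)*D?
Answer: -20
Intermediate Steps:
q(D) = 2*D² + D*(-4 + D) (q(D) = (D² + D²) + D*(-4 + D) = 2*D² + D*(-4 + D))
q(2 + 3) + 15*(-5) = (2 + 3)*(-4 + 3*(2 + 3)) + 15*(-5) = 5*(-4 + 3*5) - 75 = 5*(-4 + 15) - 75 = 5*11 - 75 = 55 - 75 = -20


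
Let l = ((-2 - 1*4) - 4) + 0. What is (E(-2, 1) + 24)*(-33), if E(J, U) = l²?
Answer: -4092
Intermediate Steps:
l = -10 (l = ((-2 - 4) - 4) + 0 = (-6 - 4) + 0 = -10 + 0 = -10)
E(J, U) = 100 (E(J, U) = (-10)² = 100)
(E(-2, 1) + 24)*(-33) = (100 + 24)*(-33) = 124*(-33) = -4092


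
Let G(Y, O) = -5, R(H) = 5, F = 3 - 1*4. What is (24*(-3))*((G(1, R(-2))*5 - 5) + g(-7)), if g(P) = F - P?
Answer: 1728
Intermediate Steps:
F = -1 (F = 3 - 4 = -1)
g(P) = -1 - P
(24*(-3))*((G(1, R(-2))*5 - 5) + g(-7)) = (24*(-3))*((-5*5 - 5) + (-1 - 1*(-7))) = -72*((-25 - 5) + (-1 + 7)) = -72*(-30 + 6) = -72*(-24) = 1728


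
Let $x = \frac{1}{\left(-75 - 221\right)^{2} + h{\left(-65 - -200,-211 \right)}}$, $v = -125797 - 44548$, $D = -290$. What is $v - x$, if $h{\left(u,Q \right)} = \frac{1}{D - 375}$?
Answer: $- \frac{9925089931120}{58264639} \approx -1.7035 \cdot 10^{5}$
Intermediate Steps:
$v = -170345$ ($v = -125797 - 44548 = -170345$)
$h{\left(u,Q \right)} = - \frac{1}{665}$ ($h{\left(u,Q \right)} = \frac{1}{-290 - 375} = \frac{1}{-665} = - \frac{1}{665}$)
$x = \frac{665}{58264639}$ ($x = \frac{1}{\left(-75 - 221\right)^{2} - \frac{1}{665}} = \frac{1}{\left(-296\right)^{2} - \frac{1}{665}} = \frac{1}{87616 - \frac{1}{665}} = \frac{1}{\frac{58264639}{665}} = \frac{665}{58264639} \approx 1.1413 \cdot 10^{-5}$)
$v - x = -170345 - \frac{665}{58264639} = - \frac{9925089931120}{58264639}$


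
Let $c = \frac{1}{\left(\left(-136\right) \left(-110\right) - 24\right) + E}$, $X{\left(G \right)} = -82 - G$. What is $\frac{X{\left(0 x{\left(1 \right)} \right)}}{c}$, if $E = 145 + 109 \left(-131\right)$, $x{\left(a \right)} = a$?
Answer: $-65764$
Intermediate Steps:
$E = -14134$ ($E = 145 - 14279 = -14134$)
$c = \frac{1}{802}$ ($c = \frac{1}{\left(\left(-136\right) \left(-110\right) - 24\right) - 14134} = \frac{1}{\left(14960 - 24\right) - 14134} = \frac{1}{14936 - 14134} = \frac{1}{802} \approx 0.0012469$)
$\frac{X{\left(0 x{\left(1 \right)} \right)}}{c} = \left(-82 - 0 \cdot 1\right) \frac{1}{\frac{1}{802}} = \left(-82 - 0\right) 802 = \left(-82 + 0\right) 802 = \left(-82\right) 802 = -65764$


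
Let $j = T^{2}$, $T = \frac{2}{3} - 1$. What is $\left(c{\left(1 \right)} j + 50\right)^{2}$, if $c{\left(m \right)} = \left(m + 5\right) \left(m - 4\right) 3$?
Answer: $1936$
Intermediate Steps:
$T = - \frac{1}{3}$ ($T = 2 \cdot \frac{1}{3} - 1 = \frac{2}{3} - 1 = - \frac{1}{3} \approx -0.33333$)
$c{\left(m \right)} = 3 \left(-4 + m\right) \left(5 + m\right)$ ($c{\left(m \right)} = \left(5 + m\right) \left(-4 + m\right) 3 = \left(-4 + m\right) \left(5 + m\right) 3 = 3 \left(-4 + m\right) \left(5 + m\right)$)
$j = \frac{1}{9}$ ($j = \left(- \frac{1}{3}\right)^{2} = \frac{1}{9} \approx 0.11111$)
$\left(c{\left(1 \right)} j + 50\right)^{2} = \left(\left(-60 + 3 \cdot 1 + 3 \cdot 1^{2}\right) \frac{1}{9} + 50\right)^{2} = \left(\left(-60 + 3 + 3 \cdot 1\right) \frac{1}{9} + 50\right)^{2} = \left(\left(-60 + 3 + 3\right) \frac{1}{9} + 50\right)^{2} = \left(\left(-54\right) \frac{1}{9} + 50\right)^{2} = \left(-6 + 50\right)^{2} = 44^{2} = 1936$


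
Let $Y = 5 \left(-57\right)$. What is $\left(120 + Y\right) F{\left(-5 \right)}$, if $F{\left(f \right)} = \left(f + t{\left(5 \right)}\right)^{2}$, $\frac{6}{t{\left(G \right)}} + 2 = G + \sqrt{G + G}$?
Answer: $-146685 + 45540 \sqrt{10} \approx -2674.9$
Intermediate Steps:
$t{\left(G \right)} = \frac{6}{-2 + G + \sqrt{2} \sqrt{G}}$ ($t{\left(G \right)} = \frac{6}{-2 + \left(G + \sqrt{G + G}\right)} = \frac{6}{-2 + \left(G + \sqrt{2 G}\right)} = \frac{6}{-2 + \left(G + \sqrt{2} \sqrt{G}\right)} = \frac{6}{-2 + G + \sqrt{2} \sqrt{G}}$)
$F{\left(f \right)} = \left(f + \frac{6}{3 + \sqrt{10}}\right)^{2}$ ($F{\left(f \right)} = \left(f + \frac{6}{-2 + 5 + \sqrt{2} \sqrt{5}}\right)^{2} = \left(f + \frac{6}{-2 + 5 + \sqrt{10}}\right)^{2} = \left(f + \frac{6}{3 + \sqrt{10}}\right)^{2}$)
$Y = -285$
$\left(120 + Y\right) F{\left(-5 \right)} = \left(120 - 285\right) \frac{\left(6 - 5 \left(3 + \sqrt{10}\right)\right)^{2}}{\left(3 + \sqrt{10}\right)^{2}} = - 165 \frac{\left(6 - \left(15 + 5 \sqrt{10}\right)\right)^{2}}{\left(3 + \sqrt{10}\right)^{2}} = - 165 \frac{\left(-9 - 5 \sqrt{10}\right)^{2}}{\left(3 + \sqrt{10}\right)^{2}} = - \frac{165 \left(-9 - 5 \sqrt{10}\right)^{2}}{\left(3 + \sqrt{10}\right)^{2}}$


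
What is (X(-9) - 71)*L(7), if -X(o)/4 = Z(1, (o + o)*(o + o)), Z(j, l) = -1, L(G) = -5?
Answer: 335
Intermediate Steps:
X(o) = 4 (X(o) = -4*(-1) = 4)
(X(-9) - 71)*L(7) = (4 - 71)*(-5) = -67*(-5) = 335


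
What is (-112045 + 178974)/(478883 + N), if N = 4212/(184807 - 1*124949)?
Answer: 2003118041/14332491413 ≈ 0.13976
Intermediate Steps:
N = 2106/29929 (N = 4212/(184807 - 124949) = 4212/59858 = 4212*(1/59858) = 2106/29929 ≈ 0.070367)
(-112045 + 178974)/(478883 + N) = (-112045 + 178974)/(478883 + 2106/29929) = 66929/(14332491413/29929) = 66929*(29929/14332491413) = 2003118041/14332491413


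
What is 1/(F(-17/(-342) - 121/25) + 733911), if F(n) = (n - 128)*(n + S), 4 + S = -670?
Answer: 73102500/60239951478049 ≈ 1.2135e-6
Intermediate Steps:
S = -674 (S = -4 - 670 = -674)
F(n) = (-674 + n)*(-128 + n) (F(n) = (n - 128)*(n - 674) = (-128 + n)*(-674 + n) = (-674 + n)*(-128 + n))
1/(F(-17/(-342) - 121/25) + 733911) = 1/((86272 + (-17/(-342) - 121/25)**2 - 802*(-17/(-342) - 121/25)) + 733911) = 1/((86272 + (-17*(-1/342) - 121*1/25)**2 - 802*(-17*(-1/342) - 121*1/25)) + 733911) = 1/((86272 + (17/342 - 121/25)**2 - 802*(17/342 - 121/25)) + 733911) = 1/((86272 + (-40957/8550)**2 - 802*(-40957/8550)) + 733911) = 1/((86272 + 1677475849/73102500 + 16423757/4275) + 733911) = 1/(6589222600549/73102500 + 733911) = 1/(60239951478049/73102500) = 73102500/60239951478049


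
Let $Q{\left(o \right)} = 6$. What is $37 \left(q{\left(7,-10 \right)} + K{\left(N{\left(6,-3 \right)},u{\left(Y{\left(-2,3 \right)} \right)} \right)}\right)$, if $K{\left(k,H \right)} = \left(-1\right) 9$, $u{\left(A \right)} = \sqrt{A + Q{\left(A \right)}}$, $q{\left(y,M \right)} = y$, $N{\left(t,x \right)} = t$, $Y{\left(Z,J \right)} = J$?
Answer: $-74$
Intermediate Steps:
$u{\left(A \right)} = \sqrt{6 + A}$ ($u{\left(A \right)} = \sqrt{A + 6} = \sqrt{6 + A}$)
$K{\left(k,H \right)} = -9$
$37 \left(q{\left(7,-10 \right)} + K{\left(N{\left(6,-3 \right)},u{\left(Y{\left(-2,3 \right)} \right)} \right)}\right) = 37 \left(7 - 9\right) = 37 \left(-2\right) = -74$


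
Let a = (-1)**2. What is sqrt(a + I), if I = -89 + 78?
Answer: I*sqrt(10) ≈ 3.1623*I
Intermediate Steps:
a = 1
I = -11
sqrt(a + I) = sqrt(1 - 11) = sqrt(-10) = I*sqrt(10)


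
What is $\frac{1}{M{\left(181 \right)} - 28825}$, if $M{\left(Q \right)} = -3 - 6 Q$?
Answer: $- \frac{1}{29914} \approx -3.3429 \cdot 10^{-5}$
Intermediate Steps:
$\frac{1}{M{\left(181 \right)} - 28825} = \frac{1}{\left(-3 - 1086\right) - 28825} = \frac{1}{-1089 - 28825} = \frac{1}{-29914} = - \frac{1}{29914}$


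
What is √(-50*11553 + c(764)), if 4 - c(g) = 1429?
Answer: 5*I*√23163 ≈ 760.97*I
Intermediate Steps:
c(g) = -1425 (c(g) = 4 - 1*1429 = 4 - 1429 = -1425)
√(-50*11553 + c(764)) = √(-50*11553 - 1425) = √(-577650 - 1425) = √(-579075) = 5*I*√23163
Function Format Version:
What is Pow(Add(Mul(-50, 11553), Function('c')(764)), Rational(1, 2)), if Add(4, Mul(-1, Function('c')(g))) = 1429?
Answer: Mul(5, I, Pow(23163, Rational(1, 2))) ≈ Mul(760.97, I)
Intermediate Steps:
Function('c')(g) = -1425 (Function('c')(g) = Add(4, Mul(-1, 1429)) = Add(4, -1429) = -1425)
Pow(Add(Mul(-50, 11553), Function('c')(764)), Rational(1, 2)) = Pow(Add(Mul(-50, 11553), -1425), Rational(1, 2)) = Pow(Add(-577650, -1425), Rational(1, 2)) = Pow(-579075, Rational(1, 2)) = Mul(5, I, Pow(23163, Rational(1, 2)))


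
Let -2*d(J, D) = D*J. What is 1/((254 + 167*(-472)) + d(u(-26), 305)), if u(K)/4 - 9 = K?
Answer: -1/68200 ≈ -1.4663e-5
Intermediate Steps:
u(K) = 36 + 4*K
d(J, D) = -D*J/2
1/((254 + 167*(-472)) + d(u(-26), 305)) = 1/((254 + 167*(-472)) - ½*305*(36 + 4*(-26))) = 1/((254 - 78824) - ½*305*(36 - 104)) = 1/(-78570 - ½*305*(-68)) = 1/(-78570 + 10370) = 1/(-68200) = -1/68200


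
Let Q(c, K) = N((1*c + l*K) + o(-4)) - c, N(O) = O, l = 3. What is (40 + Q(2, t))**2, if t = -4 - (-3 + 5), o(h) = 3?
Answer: 625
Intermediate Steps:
t = -6 (t = -4 - 1*2 = -4 - 2 = -6)
Q(c, K) = 3 + 3*K (Q(c, K) = ((1*c + 3*K) + 3) - c = ((c + 3*K) + 3) - c = (3 + c + 3*K) - c = 3 + 3*K)
(40 + Q(2, t))**2 = (40 + (3 + 3*(-6)))**2 = (40 + (3 - 18))**2 = (40 - 15)**2 = 25**2 = 625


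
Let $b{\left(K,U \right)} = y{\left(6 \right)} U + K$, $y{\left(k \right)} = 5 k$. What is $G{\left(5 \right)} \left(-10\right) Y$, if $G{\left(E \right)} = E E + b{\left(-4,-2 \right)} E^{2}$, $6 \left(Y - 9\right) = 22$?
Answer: $199500$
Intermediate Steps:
$Y = \frac{38}{3}$ ($Y = 9 + \frac{1}{6} \cdot 22 = 9 + \frac{11}{3} = \frac{38}{3} \approx 12.667$)
$b{\left(K,U \right)} = K + 30 U$ ($b{\left(K,U \right)} = 5 \cdot 6 U + K = 30 U + K = K + 30 U$)
$G{\left(E \right)} = - 63 E^{2}$ ($G{\left(E \right)} = E E + \left(-4 + 30 \left(-2\right)\right) E^{2} = E^{2} + \left(-4 - 60\right) E^{2} = E^{2} - 64 E^{2} = - 63 E^{2}$)
$G{\left(5 \right)} \left(-10\right) Y = - 63 \cdot 5^{2} \left(-10\right) \frac{38}{3} = \left(-63\right) 25 \left(-10\right) \frac{38}{3} = \left(-1575\right) \left(-10\right) \frac{38}{3} = 15750 \cdot \frac{38}{3} = 199500$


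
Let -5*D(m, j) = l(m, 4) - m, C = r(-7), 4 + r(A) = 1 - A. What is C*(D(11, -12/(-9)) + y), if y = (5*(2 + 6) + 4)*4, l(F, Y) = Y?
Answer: 3548/5 ≈ 709.60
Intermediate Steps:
r(A) = -3 - A (r(A) = -4 + (1 - A) = -3 - A)
C = 4 (C = -3 - 1*(-7) = -3 + 7 = 4)
y = 176 (y = (5*8 + 4)*4 = (40 + 4)*4 = 44*4 = 176)
D(m, j) = -4/5 + m/5 (D(m, j) = -(4 - m)/5 = -4/5 + m/5)
C*(D(11, -12/(-9)) + y) = 4*((-4/5 + (1/5)*11) + 176) = 4*((-4/5 + 11/5) + 176) = 4*(7/5 + 176) = 4*(887/5) = 3548/5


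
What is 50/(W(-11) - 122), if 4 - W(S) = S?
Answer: -50/107 ≈ -0.46729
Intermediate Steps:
W(S) = 4 - S
50/(W(-11) - 122) = 50/((4 - 1*(-11)) - 122) = 50/((4 + 11) - 122) = 50/(15 - 122) = 50/(-107) = 50*(-1/107) = -50/107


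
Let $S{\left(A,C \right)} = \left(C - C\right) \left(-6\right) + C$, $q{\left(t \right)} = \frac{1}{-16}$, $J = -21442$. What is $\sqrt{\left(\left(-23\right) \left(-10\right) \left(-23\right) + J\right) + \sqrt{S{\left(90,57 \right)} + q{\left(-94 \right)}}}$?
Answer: $\frac{\sqrt{-106928 + \sqrt{911}}}{2} \approx 163.48 i$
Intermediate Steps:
$q{\left(t \right)} = - \frac{1}{16}$
$S{\left(A,C \right)} = C$ ($S{\left(A,C \right)} = 0 \left(-6\right) + C = 0 + C = C$)
$\sqrt{\left(\left(-23\right) \left(-10\right) \left(-23\right) + J\right) + \sqrt{S{\left(90,57 \right)} + q{\left(-94 \right)}}} = \sqrt{\left(\left(-23\right) \left(-10\right) \left(-23\right) - 21442\right) + \sqrt{57 - \frac{1}{16}}} = \sqrt{\left(230 \left(-23\right) - 21442\right) + \sqrt{\frac{911}{16}}} = \sqrt{\left(-5290 - 21442\right) + \frac{\sqrt{911}}{4}} = \sqrt{-26732 + \frac{\sqrt{911}}{4}}$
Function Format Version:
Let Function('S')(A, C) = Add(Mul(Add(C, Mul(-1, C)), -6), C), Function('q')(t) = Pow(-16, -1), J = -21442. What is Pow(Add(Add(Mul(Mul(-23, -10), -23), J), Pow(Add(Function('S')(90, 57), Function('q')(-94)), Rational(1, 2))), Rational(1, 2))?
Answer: Mul(Rational(1, 2), Pow(Add(-106928, Pow(911, Rational(1, 2))), Rational(1, 2))) ≈ Mul(163.48, I)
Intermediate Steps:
Function('q')(t) = Rational(-1, 16)
Function('S')(A, C) = C (Function('S')(A, C) = Add(Mul(0, -6), C) = Add(0, C) = C)
Pow(Add(Add(Mul(Mul(-23, -10), -23), J), Pow(Add(Function('S')(90, 57), Function('q')(-94)), Rational(1, 2))), Rational(1, 2)) = Pow(Add(Add(Mul(Mul(-23, -10), -23), -21442), Pow(Add(57, Rational(-1, 16)), Rational(1, 2))), Rational(1, 2)) = Pow(Add(Add(Mul(230, -23), -21442), Pow(Rational(911, 16), Rational(1, 2))), Rational(1, 2)) = Pow(Add(Add(-5290, -21442), Mul(Rational(1, 4), Pow(911, Rational(1, 2)))), Rational(1, 2)) = Pow(Add(-26732, Mul(Rational(1, 4), Pow(911, Rational(1, 2)))), Rational(1, 2))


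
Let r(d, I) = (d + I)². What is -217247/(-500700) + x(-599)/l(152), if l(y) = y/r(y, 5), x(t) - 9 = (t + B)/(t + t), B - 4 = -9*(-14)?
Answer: 34724159359753/22793866800 ≈ 1523.4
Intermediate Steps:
r(d, I) = (I + d)²
B = 130 (B = 4 - 9*(-14) = 4 + 126 = 130)
x(t) = 9 + (130 + t)/(2*t) (x(t) = 9 + (t + 130)/(t + t) = 9 + (130 + t)/((2*t)) = 9 + (130 + t)*(1/(2*t)) = 9 + (130 + t)/(2*t))
l(y) = y/(5 + y)² (l(y) = y/((5 + y)²) = y/(5 + y)²)
-217247/(-500700) + x(-599)/l(152) = -217247/(-500700) + (19/2 + 65/(-599))/((152/(5 + 152)²)) = -217247*(-1/500700) + (19/2 + 65*(-1/599))/((152/157²)) = 217247/500700 + (19/2 - 65/599)/((152*(1/24649))) = 217247/500700 + 11251/(1198*(152/24649)) = 217247/500700 + (11251/1198)*(24649/152) = 217247/500700 + 277325899/182096 = 34724159359753/22793866800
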